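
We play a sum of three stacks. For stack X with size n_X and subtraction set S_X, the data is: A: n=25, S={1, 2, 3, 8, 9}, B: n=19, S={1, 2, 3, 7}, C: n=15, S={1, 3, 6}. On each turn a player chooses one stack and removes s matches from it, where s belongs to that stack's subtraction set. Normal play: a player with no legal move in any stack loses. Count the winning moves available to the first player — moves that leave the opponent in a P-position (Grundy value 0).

0

Stack A, S = {1, 2, 3, 8, 9}:
G(0) = 0
G(1) = mex{0} = 1
G(2) = mex{1,0} = 2
G(3) = mex{2,1,0} = 3
G(4) = mex{3,2,1} = 0
G(5) = mex{0,3,2} = 1
G(6) = mex{1,0,3} = 2
G(7) = mex{2,1,0} = 3
G(8) = mex{3,2,1,0} = 4
G(9) = mex{4,3,2,1,0} = 5
G(10) = mex{5,4,3,2,1} = 0
G(11) = mex{0,5,4,3,2} = 1
G(12) = mex{1,0,5,0,3} = 2
G(13) = mex{2,1,0,1,0} = 3
G(14) = mex{3,2,1,2,1} = 0
G(15) = mex{0,3,2,3,2} = 1
G(16) = mex{1,0,3,4,3} = 2
G(17) = mex{2,1,0,5,4} = 3
G(18) = mex{3,2,1,0,5} = 4
G(19) = mex{4,3,2,1,0} = 5
G(20) = mex{5,4,3,2,1} = 0
G(21) = mex{0,5,4,3,2} = 1
G(22) = mex{1,0,5,0,3} = 2
G(23) = mex{2,1,0,1,0} = 3
G(24) = mex{3,2,1,2,1} = 0
G(25) = mex{0,3,2,3,2} = 1
G_A(25) = 1.
Stack B, S = {1, 2, 3, 7}:
G(0) = 0
G(1) = mex{0} = 1
G(2) = mex{1,0} = 2
G(3) = mex{2,1,0} = 3
G(4) = mex{3,2,1} = 0
G(5) = mex{0,3,2} = 1
G(6) = mex{1,0,3} = 2
G(7) = mex{2,1,0,0} = 3
G(8) = mex{3,2,1,1} = 0
G(9) = mex{0,3,2,2} = 1
G(10) = mex{1,0,3,3} = 2
G(11) = mex{2,1,0,0} = 3
G(12) = mex{3,2,1,1} = 0
G(13) = mex{0,3,2,2} = 1
G(14) = mex{1,0,3,3} = 2
G(15) = mex{2,1,0,0} = 3
G(16) = mex{3,2,1,1} = 0
G(17) = mex{0,3,2,2} = 1
G(18) = mex{1,0,3,3} = 2
G(19) = mex{2,1,0,0} = 3
G_B(19) = 3.
Stack C, S = {1, 3, 6}:
n :  0  1  2  3  4  5  6  7  8  9 10 11 12 13 14 15
G :  0  1  0  1  0  1  2  3  2  0  1  0  1  0  1  2
G_C(15) = 2.
Combined Grundy value = 1 ⊕ 3 ⊕ 2 = 0.
A winning move leaves total XOR = 0, i.e. changes one component's Grundy value g to g ⊕ X where X is the current total.
Stack A: target g' = 1⊕0 = 1, but every legal move changes the Grundy value (mex property), so 0 moves.
Stack B: target g' = 3⊕0 = 3, but every legal move changes the Grundy value (mex property), so 0 moves.
Stack C: target g' = 2⊕0 = 2, but every legal move changes the Grundy value (mex property), so 0 moves.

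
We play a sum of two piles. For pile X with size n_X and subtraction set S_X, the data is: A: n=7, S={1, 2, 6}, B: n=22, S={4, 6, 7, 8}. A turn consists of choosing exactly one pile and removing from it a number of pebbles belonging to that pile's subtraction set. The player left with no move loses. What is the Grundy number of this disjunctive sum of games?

2

Pile A, S = {1, 2, 6}:
G(0) = 0
G(1) = mex{0} = 1
G(2) = mex{1,0} = 2
G(3) = mex{2,1} = 0
G(4) = mex{0,2} = 1
G(5) = mex{1,0} = 2
G(6) = mex{2,1,0} = 3
G(7) = mex{3,2,1} = 0
G_A(7) = 0.
Pile B, S = {4, 6, 7, 8}:
n :  0  1  2  3  4  5  6  7  8  9 10 11 12 13 14 15 16 17 18 19 20 21 22
G :  0  0  0  0  1  1  1  1  2  2  2  2  0  0  0  0  1  1  1  1  2  2  2
G_B(22) = 2.
Combined Grundy value = 0 ⊕ 2 = 2.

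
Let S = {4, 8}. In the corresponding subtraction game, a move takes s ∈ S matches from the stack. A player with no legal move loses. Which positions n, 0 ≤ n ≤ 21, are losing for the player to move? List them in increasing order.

0, 1, 2, 3, 12, 13, 14, 15

n :  0  1  2  3  4  5  6  7  8  9 10 11 12 13 14 15 16 17 18 19 20 21
G :  0  0  0  0  1  1  1  1  2  2  2  2  0  0  0  0  1  1  1  1  2  2
P-positions are exactly the n with G(n) = 0.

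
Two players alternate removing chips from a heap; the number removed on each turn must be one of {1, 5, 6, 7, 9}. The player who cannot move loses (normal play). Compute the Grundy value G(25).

G(0) = 0
G(1) = mex{0} = 1
G(2) = mex{1} = 0
G(3) = mex{0} = 1
G(4) = mex{1} = 0
G(5) = mex{0,0} = 1
G(6) = mex{1,1,0} = 2
G(7) = mex{2,0,1,0} = 3
G(8) = mex{3,1,0,1} = 2
G(9) = mex{2,0,1,0,0} = 3
G(10) = mex{3,1,0,1,1} = 2
G(11) = mex{2,2,1,0,0} = 3
G(12) = mex{3,3,2,1,1} = 0
G(13) = mex{0,2,3,2,0} = 1
G(14) = mex{1,3,2,3,1} = 0
G(15) = mex{0,2,3,2,2} = 1
G(16) = mex{1,3,2,3,3} = 0
G(17) = mex{0,0,3,2,2} = 1
G(18) = mex{1,1,0,3,3} = 2
G(19) = mex{2,0,1,0,2} = 3
G(20) = mex{3,1,0,1,3} = 2
G(21) = mex{2,0,1,0,0} = 3
G(22) = mex{3,1,0,1,1} = 2
G(23) = mex{2,2,1,0,0} = 3
G(24) = mex{3,3,2,1,1} = 0
G(25) = mex{0,2,3,2,0} = 1

1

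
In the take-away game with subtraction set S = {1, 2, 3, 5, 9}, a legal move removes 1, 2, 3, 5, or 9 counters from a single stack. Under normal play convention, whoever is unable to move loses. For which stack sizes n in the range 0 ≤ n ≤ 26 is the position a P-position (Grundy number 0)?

0, 4, 8, 12, 16, 20, 24

G(0) = 0
G(1) = mex{0} = 1
G(2) = mex{1,0} = 2
G(3) = mex{2,1,0} = 3
G(4) = mex{3,2,1} = 0
G(5) = mex{0,3,2,0} = 1
G(6) = mex{1,0,3,1} = 2
G(7) = mex{2,1,0,2} = 3
G(8) = mex{3,2,1,3} = 0
G(9) = mex{0,3,2,0,0} = 1
G(10) = mex{1,0,3,1,1} = 2
G(11) = mex{2,1,0,2,2} = 3
G(12) = mex{3,2,1,3,3} = 0
G(13) = mex{0,3,2,0,0} = 1
G(14) = mex{1,0,3,1,1} = 2
G(15) = mex{2,1,0,2,2} = 3
G(16) = mex{3,2,1,3,3} = 0
G(17) = mex{0,3,2,0,0} = 1
G(18) = mex{1,0,3,1,1} = 2
G(19) = mex{2,1,0,2,2} = 3
G(20) = mex{3,2,1,3,3} = 0
G(21) = mex{0,3,2,0,0} = 1
G(22) = mex{1,0,3,1,1} = 2
G(23) = mex{2,1,0,2,2} = 3
G(24) = mex{3,2,1,3,3} = 0
G(25) = mex{0,3,2,0,0} = 1
G(26) = mex{1,0,3,1,1} = 2
P-positions are exactly the n with G(n) = 0.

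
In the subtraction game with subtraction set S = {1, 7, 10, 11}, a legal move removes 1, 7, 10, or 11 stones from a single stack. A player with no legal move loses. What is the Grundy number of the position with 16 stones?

n :  0  1  2  3  4  5  6  7  8  9 10 11 12 13 14 15 16
G :  0  1  0  1  0  1  0  1  0  1  2  3  2  3  2  3  2

2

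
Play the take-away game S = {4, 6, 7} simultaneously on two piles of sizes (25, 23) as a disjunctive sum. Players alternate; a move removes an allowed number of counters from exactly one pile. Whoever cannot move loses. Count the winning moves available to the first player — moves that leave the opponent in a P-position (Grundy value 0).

All piles use S = {4, 6, 7}:
n :  0  1  2  3  4  5  6  7  8  9 10 11 12 13 14 15 16 17 18 19 20 21 22 23 24 25
G :  0  0  0  0  1  1  1  1  2  2  2  0  0  0  0  1  1  1  1  2  2  2  0  0  0  0
Pile A: G(25) = 0.
Pile B: G(23) = 0.
Combined Grundy value = 0 ⊕ 0 = 0.
A winning move leaves total XOR = 0, i.e. changes one component's Grundy value g to g ⊕ X where X is the current total.
Pile A: target g' = 0⊕0 = 0, but every legal move changes the Grundy value (mex property), so 0 moves.
Pile B: target g' = 0⊕0 = 0, but every legal move changes the Grundy value (mex property), so 0 moves.

0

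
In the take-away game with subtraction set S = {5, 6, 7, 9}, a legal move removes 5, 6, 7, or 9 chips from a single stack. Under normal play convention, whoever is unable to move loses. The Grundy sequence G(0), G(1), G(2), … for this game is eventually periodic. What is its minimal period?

G(0) = 0
G(1) = mex{} = 0
G(2) = mex{} = 0
G(3) = mex{} = 0
G(4) = mex{} = 0
G(5) = mex{0} = 1
G(6) = mex{0,0} = 1
G(7) = mex{0,0,0} = 1
G(8) = mex{0,0,0} = 1
G(9) = mex{0,0,0,0} = 1
G(10) = mex{1,0,0,0} = 2
G(11) = mex{1,1,0,0} = 2
G(12) = mex{1,1,1,0} = 2
G(13) = mex{1,1,1,0} = 2
G(14) = mex{1,1,1,1} = 0
G(15) = mex{2,1,1,1} = 0
G(16) = mex{2,2,1,1} = 0
G(17) = mex{2,2,2,1} = 0
G(18) = mex{2,2,2,1} = 0
G(19) = mex{0,2,2,2} = 1
G(20) = mex{0,0,2,2} = 1
G(21) = mex{0,0,0,2} = 1
G(22) = mex{0,0,0,2} = 1
G(23) = mex{0,0,0,0} = 1
G(24) = mex{1,0,0,0} = 2
G(25) = mex{1,1,0,0} = 2
G(26) = mex{1,1,1,0} = 2
G(27) = mex{1,1,1,0} = 2
G(28) = mex{1,1,1,1} = 0
G(29) = mex{2,1,1,1} = 0
G(n+14) = G(n) holds for n = 0,…,8 (a full window of length max(S) = 9), so the sequence is purely periodic with period 14.

14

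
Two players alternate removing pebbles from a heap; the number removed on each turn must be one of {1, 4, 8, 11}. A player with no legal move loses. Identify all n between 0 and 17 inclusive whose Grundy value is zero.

0, 2, 5, 7, 12, 14, 17

G(0) = 0
G(1) = mex{0} = 1
G(2) = mex{1} = 0
G(3) = mex{0} = 1
G(4) = mex{1,0} = 2
G(5) = mex{2,1} = 0
G(6) = mex{0,0} = 1
G(7) = mex{1,1} = 0
G(8) = mex{0,2,0} = 1
G(9) = mex{1,0,1} = 2
G(10) = mex{2,1,0} = 3
G(11) = mex{3,0,1,0} = 2
G(12) = mex{2,1,2,1} = 0
G(13) = mex{0,2,0,0} = 1
G(14) = mex{1,3,1,1} = 0
G(15) = mex{0,2,0,2} = 1
G(16) = mex{1,0,1,0} = 2
G(17) = mex{2,1,2,1} = 0
P-positions are exactly the n with G(n) = 0.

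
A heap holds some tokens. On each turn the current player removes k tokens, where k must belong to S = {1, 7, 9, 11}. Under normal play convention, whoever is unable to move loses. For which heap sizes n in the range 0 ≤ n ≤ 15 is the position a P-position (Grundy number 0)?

0, 2, 4, 6, 8, 10, 12, 14

n :  0  1  2  3  4  5  6  7  8  9 10 11 12 13 14 15
G :  0  1  0  1  0  1  0  1  0  1  0  1  0  1  0  1
P-positions are exactly the n with G(n) = 0.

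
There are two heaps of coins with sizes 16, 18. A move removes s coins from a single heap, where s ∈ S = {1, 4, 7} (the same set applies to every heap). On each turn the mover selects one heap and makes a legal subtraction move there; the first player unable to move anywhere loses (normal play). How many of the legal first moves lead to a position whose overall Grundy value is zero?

0

All heaps use S = {1, 4, 7}:
G(0) = 0
G(1) = mex{0} = 1
G(2) = mex{1} = 0
G(3) = mex{0} = 1
G(4) = mex{1,0} = 2
G(5) = mex{2,1} = 0
G(6) = mex{0,0} = 1
G(7) = mex{1,1,0} = 2
G(8) = mex{2,2,1} = 0
G(9) = mex{0,0,0} = 1
G(10) = mex{1,1,1} = 0
G(11) = mex{0,2,2} = 1
G(12) = mex{1,0,0} = 2
G(13) = mex{2,1,1} = 0
G(14) = mex{0,0,2} = 1
G(15) = mex{1,1,0} = 2
G(16) = mex{2,2,1} = 0
G(17) = mex{0,0,0} = 1
G(18) = mex{1,1,1} = 0
Heap A: G(16) = 0.
Heap B: G(18) = 0.
Combined Grundy value = 0 ⊕ 0 = 0.
A winning move leaves total XOR = 0, i.e. changes one component's Grundy value g to g ⊕ X where X is the current total.
Heap A: target g' = 0⊕0 = 0, but every legal move changes the Grundy value (mex property), so 0 moves.
Heap B: target g' = 0⊕0 = 0, but every legal move changes the Grundy value (mex property), so 0 moves.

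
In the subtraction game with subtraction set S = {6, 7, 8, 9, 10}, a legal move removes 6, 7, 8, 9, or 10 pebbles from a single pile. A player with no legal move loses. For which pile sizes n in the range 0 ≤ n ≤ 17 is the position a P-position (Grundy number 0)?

0, 1, 2, 3, 4, 5, 16, 17

n :  0  1  2  3  4  5  6  7  8  9 10 11 12 13 14 15 16 17
G :  0  0  0  0  0  0  1  1  1  1  1  1  2  2  2  2  0  0
P-positions are exactly the n with G(n) = 0.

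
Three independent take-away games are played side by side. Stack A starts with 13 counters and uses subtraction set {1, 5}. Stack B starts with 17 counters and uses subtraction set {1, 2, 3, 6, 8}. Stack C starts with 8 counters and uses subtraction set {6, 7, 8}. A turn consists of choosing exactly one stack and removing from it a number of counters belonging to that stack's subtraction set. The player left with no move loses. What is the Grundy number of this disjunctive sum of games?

4

Stack A, S = {1, 5}:
G(0) = 0
G(1) = mex{0} = 1
G(2) = mex{1} = 0
G(3) = mex{0} = 1
G(4) = mex{1} = 0
G(5) = mex{0,0} = 1
G(6) = mex{1,1} = 0
G(7) = mex{0,0} = 1
G(8) = mex{1,1} = 0
G(9) = mex{0,0} = 1
G(10) = mex{1,1} = 0
G(11) = mex{0,0} = 1
G(12) = mex{1,1} = 0
G(13) = mex{0,0} = 1
G_A(13) = 1.
Stack B, S = {1, 2, 3, 6, 8}:
G(0) = 0
G(1) = mex{0} = 1
G(2) = mex{1,0} = 2
G(3) = mex{2,1,0} = 3
G(4) = mex{3,2,1} = 0
G(5) = mex{0,3,2} = 1
G(6) = mex{1,0,3,0} = 2
G(7) = mex{2,1,0,1} = 3
G(8) = mex{3,2,1,2,0} = 4
G(9) = mex{4,3,2,3,1} = 0
G(10) = mex{0,4,3,0,2} = 1
G(11) = mex{1,0,4,1,3} = 2
G(12) = mex{2,1,0,2,0} = 3
G(13) = mex{3,2,1,3,1} = 0
G(14) = mex{0,3,2,4,2} = 1
G(15) = mex{1,0,3,0,3} = 2
G(16) = mex{2,1,0,1,4} = 3
G(17) = mex{3,2,1,2,0} = 4
G_B(17) = 4.
Stack C, S = {6, 7, 8}:
G(0) = 0
G(1) = mex{} = 0
G(2) = mex{} = 0
G(3) = mex{} = 0
G(4) = mex{} = 0
G(5) = mex{} = 0
G(6) = mex{0} = 1
G(7) = mex{0,0} = 1
G(8) = mex{0,0,0} = 1
G_C(8) = 1.
Combined Grundy value = 1 ⊕ 4 ⊕ 1 = 4.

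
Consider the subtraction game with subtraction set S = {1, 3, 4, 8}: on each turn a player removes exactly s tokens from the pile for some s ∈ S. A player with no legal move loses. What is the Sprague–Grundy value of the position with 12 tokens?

3

G(0) = 0
G(1) = mex{0} = 1
G(2) = mex{1} = 0
G(3) = mex{0,0} = 1
G(4) = mex{1,1,0} = 2
G(5) = mex{2,0,1} = 3
G(6) = mex{3,1,0} = 2
G(7) = mex{2,2,1} = 0
G(8) = mex{0,3,2,0} = 1
G(9) = mex{1,2,3,1} = 0
G(10) = mex{0,0,2,0} = 1
G(11) = mex{1,1,0,1} = 2
G(12) = mex{2,0,1,2} = 3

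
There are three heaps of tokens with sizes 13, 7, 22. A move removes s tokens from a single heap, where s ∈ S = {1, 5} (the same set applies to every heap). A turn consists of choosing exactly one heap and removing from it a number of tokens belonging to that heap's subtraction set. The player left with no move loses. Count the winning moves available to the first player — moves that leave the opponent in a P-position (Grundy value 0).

All heaps use S = {1, 5}:
G(0) = 0
G(1) = mex{0} = 1
G(2) = mex{1} = 0
G(3) = mex{0} = 1
G(4) = mex{1} = 0
G(5) = mex{0,0} = 1
G(6) = mex{1,1} = 0
G(7) = mex{0,0} = 1
G(8) = mex{1,1} = 0
G(9) = mex{0,0} = 1
G(10) = mex{1,1} = 0
G(11) = mex{0,0} = 1
G(12) = mex{1,1} = 0
G(13) = mex{0,0} = 1
G(14) = mex{1,1} = 0
G(15) = mex{0,0} = 1
G(16) = mex{1,1} = 0
G(17) = mex{0,0} = 1
G(18) = mex{1,1} = 0
G(19) = mex{0,0} = 1
G(20) = mex{1,1} = 0
G(21) = mex{0,0} = 1
G(22) = mex{1,1} = 0
Heap A: G(13) = 1.
Heap B: G(7) = 1.
Heap C: G(22) = 0.
Combined Grundy value = 1 ⊕ 1 ⊕ 0 = 0.
A winning move leaves total XOR = 0, i.e. changes one component's Grundy value g to g ⊕ X where X is the current total.
Heap A: target g' = 1⊕0 = 1, but every legal move changes the Grundy value (mex property), so 0 moves.
Heap B: target g' = 1⊕0 = 1, but every legal move changes the Grundy value (mex property), so 0 moves.
Heap C: target g' = 0⊕0 = 0, but every legal move changes the Grundy value (mex property), so 0 moves.

0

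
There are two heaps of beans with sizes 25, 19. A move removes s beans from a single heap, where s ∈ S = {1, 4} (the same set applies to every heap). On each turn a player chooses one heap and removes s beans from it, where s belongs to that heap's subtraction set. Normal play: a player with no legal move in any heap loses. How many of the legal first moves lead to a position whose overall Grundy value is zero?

All heaps use S = {1, 4}:
G(0) = 0
G(1) = mex{0} = 1
G(2) = mex{1} = 0
G(3) = mex{0} = 1
G(4) = mex{1,0} = 2
G(5) = mex{2,1} = 0
G(6) = mex{0,0} = 1
G(7) = mex{1,1} = 0
G(8) = mex{0,2} = 1
G(9) = mex{1,0} = 2
G(10) = mex{2,1} = 0
G(11) = mex{0,0} = 1
G(12) = mex{1,1} = 0
G(13) = mex{0,2} = 1
G(14) = mex{1,0} = 2
G(15) = mex{2,1} = 0
G(16) = mex{0,0} = 1
G(17) = mex{1,1} = 0
G(18) = mex{0,2} = 1
G(19) = mex{1,0} = 2
G(20) = mex{2,1} = 0
G(21) = mex{0,0} = 1
G(22) = mex{1,1} = 0
G(23) = mex{0,2} = 1
G(24) = mex{1,0} = 2
G(25) = mex{2,1} = 0
Heap A: G(25) = 0.
Heap B: G(19) = 2.
Combined Grundy value = 0 ⊕ 2 = 2.
A winning move leaves total XOR = 0, i.e. changes one component's Grundy value g to g ⊕ X where X is the current total.
Heap A: need g' = 0⊕2 = 2. Options: 25−1→G=2, 25−4→G=1. Hits: 1.
Heap B: need g' = 2⊕2 = 0. Options: 19−1→G=1, 19−4→G=0. Hits: 1.

2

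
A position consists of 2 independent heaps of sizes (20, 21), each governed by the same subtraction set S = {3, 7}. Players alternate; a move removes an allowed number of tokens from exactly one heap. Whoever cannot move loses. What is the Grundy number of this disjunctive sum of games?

0

All heaps use S = {3, 7}:
n :  0  1  2  3  4  5  6  7  8  9 10 11 12 13 14 15 16 17 18 19 20 21
G :  0  0  0  1  1  1  0  2  2  1  0  0  0  1  1  1  0  2  2  1  0  0
Heap A: G(20) = 0.
Heap B: G(21) = 0.
Combined Grundy value = 0 ⊕ 0 = 0.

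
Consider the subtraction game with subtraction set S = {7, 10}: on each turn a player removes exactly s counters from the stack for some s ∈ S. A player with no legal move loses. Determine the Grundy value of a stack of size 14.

2

G(0) = 0
G(1) = mex{} = 0
G(2) = mex{} = 0
G(3) = mex{} = 0
G(4) = mex{} = 0
G(5) = mex{} = 0
G(6) = mex{} = 0
G(7) = mex{0} = 1
G(8) = mex{0} = 1
G(9) = mex{0} = 1
G(10) = mex{0,0} = 1
G(11) = mex{0,0} = 1
G(12) = mex{0,0} = 1
G(13) = mex{0,0} = 1
G(14) = mex{1,0} = 2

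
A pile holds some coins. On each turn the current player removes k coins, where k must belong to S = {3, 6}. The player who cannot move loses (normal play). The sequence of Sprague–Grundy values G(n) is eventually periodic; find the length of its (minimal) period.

9

n :  0  1  2  3  4  5  6  7  8  9 10 11 12 13 14 15 16 17 18 19
G :  0  0  0  1  1  1  2  2  2  0  0  0  1  1  1  2  2  2  0  0
G(n+9) = G(n) holds for n = 0,…,5 (a full window of length max(S) = 6), so the sequence is purely periodic with period 9.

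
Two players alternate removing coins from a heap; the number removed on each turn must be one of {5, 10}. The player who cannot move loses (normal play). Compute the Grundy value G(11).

G(0) = 0
G(1) = mex{} = 0
G(2) = mex{} = 0
G(3) = mex{} = 0
G(4) = mex{} = 0
G(5) = mex{0} = 1
G(6) = mex{0} = 1
G(7) = mex{0} = 1
G(8) = mex{0} = 1
G(9) = mex{0} = 1
G(10) = mex{1,0} = 2
G(11) = mex{1,0} = 2

2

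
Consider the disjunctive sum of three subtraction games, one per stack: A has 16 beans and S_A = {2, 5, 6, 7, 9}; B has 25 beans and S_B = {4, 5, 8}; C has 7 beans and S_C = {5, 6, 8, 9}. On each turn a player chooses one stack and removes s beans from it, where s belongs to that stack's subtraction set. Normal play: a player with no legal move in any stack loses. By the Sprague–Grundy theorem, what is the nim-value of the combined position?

1

Stack A, S = {2, 5, 6, 7, 9}:
n :  0  1  2  3  4  5  6  7  8  9 10 11 12 13 14 15 16
G :  0  0  1  1  0  2  1  3  2  2  3  3  0  4  1  0  0
G_A(16) = 0.
Stack B, S = {4, 5, 8}:
n :  0  1  2  3  4  5  6  7  8  9 10 11 12 13 14 15 16 17 18 19 20 21 22 23 24 25
G :  0  0  0  0  1  1  1  1  2  2  2  2  0  0  0  0  1  1  1  1  2  2  2  2  0  0
G_B(25) = 0.
Stack C, S = {5, 6, 8, 9}:
G(0) = 0
G(1) = mex{} = 0
G(2) = mex{} = 0
G(3) = mex{} = 0
G(4) = mex{} = 0
G(5) = mex{0} = 1
G(6) = mex{0,0} = 1
G(7) = mex{0,0} = 1
G_C(7) = 1.
Combined Grundy value = 0 ⊕ 0 ⊕ 1 = 1.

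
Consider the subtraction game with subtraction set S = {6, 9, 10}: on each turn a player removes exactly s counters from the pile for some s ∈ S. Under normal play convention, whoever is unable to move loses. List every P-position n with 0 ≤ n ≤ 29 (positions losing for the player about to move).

0, 1, 2, 3, 4, 5, 16, 17, 18, 19, 20, 21

n :  0  1  2  3  4  5  6  7  8  9 10 11 12 13 14 15 16 17 18 19 20 21 22 23 24 25 26 27 28 29
G :  0  0  0  0  0  0  1  1  1  1  1  1  2  2  2  2  0  0  0  0  0  0  1  1  1  1  1  1  2  2
P-positions are exactly the n with G(n) = 0.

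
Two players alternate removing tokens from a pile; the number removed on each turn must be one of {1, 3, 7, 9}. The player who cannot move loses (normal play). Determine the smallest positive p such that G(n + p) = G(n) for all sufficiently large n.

G(0) = 0
G(1) = mex{0} = 1
G(2) = mex{1} = 0
G(3) = mex{0,0} = 1
G(4) = mex{1,1} = 0
G(5) = mex{0,0} = 1
G(6) = mex{1,1} = 0
G(7) = mex{0,0,0} = 1
G(8) = mex{1,1,1} = 0
G(9) = mex{0,0,0,0} = 1
G(10) = mex{1,1,1,1} = 0
G(11) = mex{0,0,0,0} = 1
G(12) = mex{1,1,1,1} = 0
G(13) = mex{0,0,0,0} = 1
G(14) = mex{1,1,1,1} = 0
G(n+2) = G(n) holds for n = 0,…,8 (a full window of length max(S) = 9), so the sequence is purely periodic with period 2.

2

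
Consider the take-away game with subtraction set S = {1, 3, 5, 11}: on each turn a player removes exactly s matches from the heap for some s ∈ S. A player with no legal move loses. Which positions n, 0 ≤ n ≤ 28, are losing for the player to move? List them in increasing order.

0, 2, 4, 6, 8, 10, 12, 14, 16, 18, 20, 22, 24, 26, 28

n :  0  1  2  3  4  5  6  7  8  9 10 11 12 13 14 15 16 17 18 19 20 21 22 23 24 25 26 27 28
G :  0  1  0  1  0  1  0  1  0  1  0  1  0  1  0  1  0  1  0  1  0  1  0  1  0  1  0  1  0
P-positions are exactly the n with G(n) = 0.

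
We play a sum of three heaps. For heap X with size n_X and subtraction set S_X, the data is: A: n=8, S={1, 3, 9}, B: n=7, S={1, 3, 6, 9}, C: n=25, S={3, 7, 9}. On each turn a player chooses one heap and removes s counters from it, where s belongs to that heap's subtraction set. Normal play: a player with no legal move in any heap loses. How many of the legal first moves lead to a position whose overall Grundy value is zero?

Heap A, S = {1, 3, 9}:
n : 0 1 2 3 4 5 6 7 8
G : 0 1 0 1 0 1 0 1 0
G_A(8) = 0.
Heap B, S = {1, 3, 6, 9}:
n : 0 1 2 3 4 5 6 7
G : 0 1 0 1 0 1 2 3
G_B(7) = 3.
Heap C, S = {3, 7, 9}:
G(0) = 0
G(1) = mex{} = 0
G(2) = mex{} = 0
G(3) = mex{0} = 1
G(4) = mex{0} = 1
G(5) = mex{0} = 1
G(6) = mex{1} = 0
G(7) = mex{1,0} = 2
G(8) = mex{1,0} = 2
G(9) = mex{0,0,0} = 1
G(10) = mex{2,1,0} = 3
G(11) = mex{2,1,0} = 3
G(12) = mex{1,1,1} = 0
G(13) = mex{3,0,1} = 2
G(14) = mex{3,2,1} = 0
G(15) = mex{0,2,0} = 1
G(16) = mex{2,1,2} = 0
G(17) = mex{0,3,2} = 1
G(18) = mex{1,3,1} = 0
G(19) = mex{0,0,3} = 1
G(20) = mex{1,2,3} = 0
G(21) = mex{0,0,0} = 1
G(22) = mex{1,1,2} = 0
G(23) = mex{0,0,0} = 1
G(24) = mex{1,1,1} = 0
G(25) = mex{0,0,0} = 1
G_C(25) = 1.
Combined Grundy value = 0 ⊕ 3 ⊕ 1 = 2.
A winning move leaves total XOR = 0, i.e. changes one component's Grundy value g to g ⊕ X where X is the current total.
Heap A: need g' = 0⊕2 = 2. Options: 8−1→G=1, 8−3→G=1. Hits: 0.
Heap B: need g' = 3⊕2 = 1. Options: 7−1→G=2, 7−3→G=0, 7−6→G=1. Hits: 1.
Heap C: need g' = 1⊕2 = 3. Options: 25−3→G=0, 25−7→G=0, 25−9→G=0. Hits: 0.

1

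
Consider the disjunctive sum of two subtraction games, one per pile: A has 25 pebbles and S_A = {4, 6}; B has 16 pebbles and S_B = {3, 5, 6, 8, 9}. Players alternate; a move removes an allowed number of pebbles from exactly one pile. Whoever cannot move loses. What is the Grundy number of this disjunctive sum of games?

Pile A, S = {4, 6}:
G(0) = 0
G(1) = mex{} = 0
G(2) = mex{} = 0
G(3) = mex{} = 0
G(4) = mex{0} = 1
G(5) = mex{0} = 1
G(6) = mex{0,0} = 1
G(7) = mex{0,0} = 1
G(8) = mex{1,0} = 2
G(9) = mex{1,0} = 2
G(10) = mex{1,1} = 0
G(11) = mex{1,1} = 0
G(12) = mex{2,1} = 0
G(13) = mex{2,1} = 0
G(14) = mex{0,2} = 1
G(15) = mex{0,2} = 1
G(16) = mex{0,0} = 1
G(17) = mex{0,0} = 1
G(18) = mex{1,0} = 2
G(19) = mex{1,0} = 2
G(20) = mex{1,1} = 0
G(21) = mex{1,1} = 0
G(22) = mex{2,1} = 0
G(23) = mex{2,1} = 0
G(24) = mex{0,2} = 1
G(25) = mex{0,2} = 1
G_A(25) = 1.
Pile B, S = {3, 5, 6, 8, 9}:
G(0) = 0
G(1) = mex{} = 0
G(2) = mex{} = 0
G(3) = mex{0} = 1
G(4) = mex{0} = 1
G(5) = mex{0,0} = 1
G(6) = mex{1,0,0} = 2
G(7) = mex{1,0,0} = 2
G(8) = mex{1,1,0,0} = 2
G(9) = mex{2,1,1,0,0} = 3
G(10) = mex{2,1,1,0,0} = 3
G(11) = mex{2,2,1,1,0} = 3
G(12) = mex{3,2,2,1,1} = 0
G(13) = mex{3,2,2,1,1} = 0
G(14) = mex{3,3,2,2,1} = 0
G(15) = mex{0,3,3,2,2} = 1
G(16) = mex{0,3,3,2,2} = 1
G_B(16) = 1.
Combined Grundy value = 1 ⊕ 1 = 0.

0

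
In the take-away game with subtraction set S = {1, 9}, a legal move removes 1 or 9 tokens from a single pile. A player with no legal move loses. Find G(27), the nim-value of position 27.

n :  0  1  2  3  4  5  6  7  8  9 10 11 12 13 14 15 16 17 18 19 20 21 22 23 24 25 26 27
G :  0  1  0  1  0  1  0  1  0  1  0  1  0  1  0  1  0  1  0  1  0  1  0  1  0  1  0  1

1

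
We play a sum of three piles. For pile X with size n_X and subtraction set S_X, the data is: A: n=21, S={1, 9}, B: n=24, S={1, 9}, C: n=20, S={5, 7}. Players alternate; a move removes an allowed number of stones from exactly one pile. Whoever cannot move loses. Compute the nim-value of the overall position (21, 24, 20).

0

Pile A, S = {1, 9}:
G(0) = 0
G(1) = mex{0} = 1
G(2) = mex{1} = 0
G(3) = mex{0} = 1
G(4) = mex{1} = 0
G(5) = mex{0} = 1
G(6) = mex{1} = 0
G(7) = mex{0} = 1
G(8) = mex{1} = 0
G(9) = mex{0,0} = 1
G(10) = mex{1,1} = 0
G(11) = mex{0,0} = 1
G(12) = mex{1,1} = 0
G(13) = mex{0,0} = 1
G(14) = mex{1,1} = 0
G(15) = mex{0,0} = 1
G(16) = mex{1,1} = 0
G(17) = mex{0,0} = 1
G(18) = mex{1,1} = 0
G(19) = mex{0,0} = 1
G(20) = mex{1,1} = 0
G(21) = mex{0,0} = 1
G_A(21) = 1.
Pile B, S = {1, 9}:
G(0) = 0
G(1) = mex{0} = 1
G(2) = mex{1} = 0
G(3) = mex{0} = 1
G(4) = mex{1} = 0
G(5) = mex{0} = 1
G(6) = mex{1} = 0
G(7) = mex{0} = 1
G(8) = mex{1} = 0
G(9) = mex{0,0} = 1
G(10) = mex{1,1} = 0
G(11) = mex{0,0} = 1
G(12) = mex{1,1} = 0
G(13) = mex{0,0} = 1
G(14) = mex{1,1} = 0
G(15) = mex{0,0} = 1
G(16) = mex{1,1} = 0
G(17) = mex{0,0} = 1
G(18) = mex{1,1} = 0
G(19) = mex{0,0} = 1
G(20) = mex{1,1} = 0
G(21) = mex{0,0} = 1
G(22) = mex{1,1} = 0
G(23) = mex{0,0} = 1
G(24) = mex{1,1} = 0
G_B(24) = 0.
Pile C, S = {5, 7}:
G(0) = 0
G(1) = mex{} = 0
G(2) = mex{} = 0
G(3) = mex{} = 0
G(4) = mex{} = 0
G(5) = mex{0} = 1
G(6) = mex{0} = 1
G(7) = mex{0,0} = 1
G(8) = mex{0,0} = 1
G(9) = mex{0,0} = 1
G(10) = mex{1,0} = 2
G(11) = mex{1,0} = 2
G(12) = mex{1,1} = 0
G(13) = mex{1,1} = 0
G(14) = mex{1,1} = 0
G(15) = mex{2,1} = 0
G(16) = mex{2,1} = 0
G(17) = mex{0,2} = 1
G(18) = mex{0,2} = 1
G(19) = mex{0,0} = 1
G(20) = mex{0,0} = 1
G_C(20) = 1.
Combined Grundy value = 1 ⊕ 0 ⊕ 1 = 0.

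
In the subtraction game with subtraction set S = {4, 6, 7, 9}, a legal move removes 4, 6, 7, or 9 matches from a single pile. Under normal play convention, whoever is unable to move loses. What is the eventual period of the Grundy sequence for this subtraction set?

n :  0  1  2  3  4  5  6  7  8  9 10 11 12 13 14 15 16 17 18 19 20 21 22 23 24 25 26 27
G :  0  0  0  0  1  1  1  1  2  2  2  2  3  0  0  0  0  1  1  1  1  2  2  2  2  3  0  0
G(n+13) = G(n) holds for n = 0,…,8 (a full window of length max(S) = 9), so the sequence is purely periodic with period 13.

13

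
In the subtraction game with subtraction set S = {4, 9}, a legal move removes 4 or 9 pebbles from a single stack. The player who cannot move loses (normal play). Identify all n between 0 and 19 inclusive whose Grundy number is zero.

G(0) = 0
G(1) = mex{} = 0
G(2) = mex{} = 0
G(3) = mex{} = 0
G(4) = mex{0} = 1
G(5) = mex{0} = 1
G(6) = mex{0} = 1
G(7) = mex{0} = 1
G(8) = mex{1} = 0
G(9) = mex{1,0} = 2
G(10) = mex{1,0} = 2
G(11) = mex{1,0} = 2
G(12) = mex{0,0} = 1
G(13) = mex{2,1} = 0
G(14) = mex{2,1} = 0
G(15) = mex{2,1} = 0
G(16) = mex{1,1} = 0
G(17) = mex{0,0} = 1
G(18) = mex{0,2} = 1
G(19) = mex{0,2} = 1
P-positions are exactly the n with G(n) = 0.

0, 1, 2, 3, 8, 13, 14, 15, 16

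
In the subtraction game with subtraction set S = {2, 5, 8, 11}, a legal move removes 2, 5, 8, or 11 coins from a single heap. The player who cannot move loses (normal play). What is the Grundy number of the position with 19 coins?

n :  0  1  2  3  4  5  6  7  8  9 10 11 12 13 14 15 16 17 18 19
G :  0  0  1  1  0  2  1  0  2  1  0  2  1  0  0  1  1  0  2  1

1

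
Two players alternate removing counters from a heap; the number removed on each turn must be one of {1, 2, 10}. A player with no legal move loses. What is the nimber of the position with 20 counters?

2

G(0) = 0
G(1) = mex{0} = 1
G(2) = mex{1,0} = 2
G(3) = mex{2,1} = 0
G(4) = mex{0,2} = 1
G(5) = mex{1,0} = 2
G(6) = mex{2,1} = 0
G(7) = mex{0,2} = 1
G(8) = mex{1,0} = 2
G(9) = mex{2,1} = 0
G(10) = mex{0,2,0} = 1
G(11) = mex{1,0,1} = 2
G(12) = mex{2,1,2} = 0
G(13) = mex{0,2,0} = 1
G(14) = mex{1,0,1} = 2
G(15) = mex{2,1,2} = 0
G(16) = mex{0,2,0} = 1
G(17) = mex{1,0,1} = 2
G(18) = mex{2,1,2} = 0
G(19) = mex{0,2,0} = 1
G(20) = mex{1,0,1} = 2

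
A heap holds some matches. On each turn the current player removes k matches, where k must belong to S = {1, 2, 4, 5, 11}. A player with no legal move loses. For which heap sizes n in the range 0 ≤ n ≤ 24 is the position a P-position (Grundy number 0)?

n :  0  1  2  3  4  5  6  7  8  9 10 11 12 13 14 15 16 17 18 19 20 21 22 23 24
G :  0  1  2  0  1  2  0  1  2  0  1  2  0  1  2  0  1  2  0  1  2  0  1  2  0
P-positions are exactly the n with G(n) = 0.

0, 3, 6, 9, 12, 15, 18, 21, 24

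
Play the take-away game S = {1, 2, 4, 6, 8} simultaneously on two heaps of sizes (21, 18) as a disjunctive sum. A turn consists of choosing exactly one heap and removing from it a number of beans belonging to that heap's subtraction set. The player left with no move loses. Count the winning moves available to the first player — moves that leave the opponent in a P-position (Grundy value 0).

1

All heaps use S = {1, 2, 4, 6, 8}:
G(0) = 0
G(1) = mex{0} = 1
G(2) = mex{1,0} = 2
G(3) = mex{2,1} = 0
G(4) = mex{0,2,0} = 1
G(5) = mex{1,0,1} = 2
G(6) = mex{2,1,2,0} = 3
G(7) = mex{3,2,0,1} = 4
G(8) = mex{4,3,1,2,0} = 5
G(9) = mex{5,4,2,0,1} = 3
G(10) = mex{3,5,3,1,2} = 0
G(11) = mex{0,3,4,2,0} = 1
G(12) = mex{1,0,5,3,1} = 2
G(13) = mex{2,1,3,4,2} = 0
G(14) = mex{0,2,0,5,3} = 1
G(15) = mex{1,0,1,3,4} = 2
G(16) = mex{2,1,2,0,5} = 3
G(17) = mex{3,2,0,1,3} = 4
G(18) = mex{4,3,1,2,0} = 5
G(19) = mex{5,4,2,0,1} = 3
G(20) = mex{3,5,3,1,2} = 0
G(21) = mex{0,3,4,2,0} = 1
Heap A: G(21) = 1.
Heap B: G(18) = 5.
Combined Grundy value = 1 ⊕ 5 = 4.
A winning move leaves total XOR = 0, i.e. changes one component's Grundy value g to g ⊕ X where X is the current total.
Heap A: need g' = 1⊕4 = 5. Options: 21−1→G=0, 21−2→G=3, 21−4→G=4, 21−6→G=2, 21−8→G=0. Hits: 0.
Heap B: need g' = 5⊕4 = 1. Options: 18−1→G=4, 18−2→G=3, 18−4→G=1, 18−6→G=2, 18−8→G=0. Hits: 1.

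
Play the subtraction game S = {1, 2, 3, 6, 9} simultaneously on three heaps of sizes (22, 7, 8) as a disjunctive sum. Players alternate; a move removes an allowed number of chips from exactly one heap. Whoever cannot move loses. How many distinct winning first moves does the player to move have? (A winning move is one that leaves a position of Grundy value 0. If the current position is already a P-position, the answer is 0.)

All heaps use S = {1, 2, 3, 6, 9}:
n :  0  1  2  3  4  5  6  7  8  9 10 11 12 13 14 15 16 17 18 19 20 21 22
G :  0  1  2  3  0  1  2  3  0  1  2  3  0  1  2  3  0  1  2  3  0  1  2
Heap A: G(22) = 2.
Heap B: G(7) = 3.
Heap C: G(8) = 0.
Combined Grundy value = 2 ⊕ 3 ⊕ 0 = 1.
A winning move leaves total XOR = 0, i.e. changes one component's Grundy value g to g ⊕ X where X is the current total.
Heap A: need g' = 2⊕1 = 3. Options: 22−1→G=1, 22−2→G=0, 22−3→G=3, 22−6→G=0, 22−9→G=1. Hits: 1.
Heap B: need g' = 3⊕1 = 2. Options: 7−1→G=2, 7−2→G=1, 7−3→G=0, 7−6→G=1. Hits: 1.
Heap C: need g' = 0⊕1 = 1. Options: 8−1→G=3, 8−2→G=2, 8−3→G=1, 8−6→G=2. Hits: 1.

3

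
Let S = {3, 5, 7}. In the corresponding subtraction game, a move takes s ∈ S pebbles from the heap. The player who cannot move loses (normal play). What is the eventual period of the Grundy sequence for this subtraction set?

G(0) = 0
G(1) = mex{} = 0
G(2) = mex{} = 0
G(3) = mex{0} = 1
G(4) = mex{0} = 1
G(5) = mex{0,0} = 1
G(6) = mex{1,0} = 2
G(7) = mex{1,0,0} = 2
G(8) = mex{1,1,0} = 2
G(9) = mex{2,1,0} = 3
G(10) = mex{2,1,1} = 0
G(11) = mex{2,2,1} = 0
G(12) = mex{3,2,1} = 0
G(13) = mex{0,2,2} = 1
G(14) = mex{0,3,2} = 1
G(15) = mex{0,0,2} = 1
G(16) = mex{1,0,3} = 2
G(17) = mex{1,0,0} = 2
G(18) = mex{1,1,0} = 2
G(19) = mex{2,1,0} = 3
G(20) = mex{2,1,1} = 0
G(21) = mex{2,2,1} = 0
G(n+10) = G(n) holds for n = 0,…,6 (a full window of length max(S) = 7), so the sequence is purely periodic with period 10.

10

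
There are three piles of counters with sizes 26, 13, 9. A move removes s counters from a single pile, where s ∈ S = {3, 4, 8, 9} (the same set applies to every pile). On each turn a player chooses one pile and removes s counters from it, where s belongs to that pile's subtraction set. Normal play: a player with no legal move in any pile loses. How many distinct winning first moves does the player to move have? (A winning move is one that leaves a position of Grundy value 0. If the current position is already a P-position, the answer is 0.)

All piles use S = {3, 4, 8, 9}:
n :  0  1  2  3  4  5  6  7  8  9 10 11 12 13 14 15 16 17 18 19 20 21 22 23 24 25 26
G :  0  0  0  1  1  1  2  0  2  3  1  3  0  0  0  1  1  1  2  0  2  3  1  3  0  0  0
Pile A: G(26) = 0.
Pile B: G(13) = 0.
Pile C: G(9) = 3.
Combined Grundy value = 0 ⊕ 0 ⊕ 3 = 3.
A winning move leaves total XOR = 0, i.e. changes one component's Grundy value g to g ⊕ X where X is the current total.
Pile A: need g' = 0⊕3 = 3. Options: 26−3→G=3, 26−4→G=1, 26−8→G=2, 26−9→G=1. Hits: 1.
Pile B: need g' = 0⊕3 = 3. Options: 13−3→G=1, 13−4→G=3, 13−8→G=1, 13−9→G=1. Hits: 1.
Pile C: need g' = 3⊕3 = 0. Options: 9−3→G=2, 9−4→G=1, 9−8→G=0, 9−9→G=0. Hits: 2.

4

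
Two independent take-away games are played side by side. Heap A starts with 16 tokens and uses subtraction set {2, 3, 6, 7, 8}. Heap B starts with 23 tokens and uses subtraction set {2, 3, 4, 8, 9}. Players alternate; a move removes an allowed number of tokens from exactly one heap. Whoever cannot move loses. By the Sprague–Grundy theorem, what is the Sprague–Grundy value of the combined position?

Heap A, S = {2, 3, 6, 7, 8}:
n :  0  1  2  3  4  5  6  7  8  9 10 11 12 13 14 15 16
G :  0  0  1  1  2  0  3  1  2  2  0  3  1  2  0  0  1
G_A(16) = 1.
Heap B, S = {2, 3, 4, 8, 9}:
n :  0  1  2  3  4  5  6  7  8  9 10 11 12 13 14 15 16 17 18 19 20 21 22 23
G :  0  0  1  1  2  2  0  0  1  1  2  2  0  0  1  1  2  2  0  0  1  1  2  2
G_B(23) = 2.
Combined Grundy value = 1 ⊕ 2 = 3.

3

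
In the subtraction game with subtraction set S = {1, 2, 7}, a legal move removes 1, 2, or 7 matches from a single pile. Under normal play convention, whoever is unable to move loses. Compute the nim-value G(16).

1

G(0) = 0
G(1) = mex{0} = 1
G(2) = mex{1,0} = 2
G(3) = mex{2,1} = 0
G(4) = mex{0,2} = 1
G(5) = mex{1,0} = 2
G(6) = mex{2,1} = 0
G(7) = mex{0,2,0} = 1
G(8) = mex{1,0,1} = 2
G(9) = mex{2,1,2} = 0
G(10) = mex{0,2,0} = 1
G(11) = mex{1,0,1} = 2
G(12) = mex{2,1,2} = 0
G(13) = mex{0,2,0} = 1
G(14) = mex{1,0,1} = 2
G(15) = mex{2,1,2} = 0
G(16) = mex{0,2,0} = 1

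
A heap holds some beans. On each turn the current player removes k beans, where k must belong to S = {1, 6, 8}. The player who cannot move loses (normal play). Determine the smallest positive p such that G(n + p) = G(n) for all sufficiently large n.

7

G(0) = 0
G(1) = mex{0} = 1
G(2) = mex{1} = 0
G(3) = mex{0} = 1
G(4) = mex{1} = 0
G(5) = mex{0} = 1
G(6) = mex{1,0} = 2
G(7) = mex{2,1} = 0
G(8) = mex{0,0,0} = 1
G(9) = mex{1,1,1} = 0
G(10) = mex{0,0,0} = 1
G(11) = mex{1,1,1} = 0
G(12) = mex{0,2,0} = 1
G(13) = mex{1,0,1} = 2
G(14) = mex{2,1,2} = 0
G(15) = mex{0,0,0} = 1
G(16) = mex{1,1,1} = 0
G(n+7) = G(n) holds for n = 0,…,7 (a full window of length max(S) = 8), so the sequence is purely periodic with period 7.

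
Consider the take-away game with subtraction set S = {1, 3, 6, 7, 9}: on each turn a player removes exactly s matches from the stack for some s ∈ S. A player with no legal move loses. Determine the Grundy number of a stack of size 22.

G(0) = 0
G(1) = mex{0} = 1
G(2) = mex{1} = 0
G(3) = mex{0,0} = 1
G(4) = mex{1,1} = 0
G(5) = mex{0,0} = 1
G(6) = mex{1,1,0} = 2
G(7) = mex{2,0,1,0} = 3
G(8) = mex{3,1,0,1} = 2
G(9) = mex{2,2,1,0,0} = 3
G(10) = mex{3,3,0,1,1} = 2
G(11) = mex{2,2,1,0,0} = 3
G(12) = mex{3,3,2,1,1} = 0
G(13) = mex{0,2,3,2,0} = 1
G(14) = mex{1,3,2,3,1} = 0
G(15) = mex{0,0,3,2,2} = 1
G(16) = mex{1,1,2,3,3} = 0
G(17) = mex{0,0,3,2,2} = 1
G(18) = mex{1,1,0,3,3} = 2
G(19) = mex{2,0,1,0,2} = 3
G(20) = mex{3,1,0,1,3} = 2
G(21) = mex{2,2,1,0,0} = 3
G(22) = mex{3,3,0,1,1} = 2

2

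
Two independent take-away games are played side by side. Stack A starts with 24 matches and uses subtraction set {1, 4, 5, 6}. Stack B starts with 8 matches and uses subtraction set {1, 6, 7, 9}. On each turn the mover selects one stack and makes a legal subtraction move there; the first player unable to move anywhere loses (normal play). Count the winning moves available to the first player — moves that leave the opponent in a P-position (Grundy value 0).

Stack A, S = {1, 4, 5, 6}:
n :  0  1  2  3  4  5  6  7  8  9 10 11 12 13 14 15 16 17 18 19 20 21 22 23 24
G :  0  1  0  1  2  3  2  3  4  0  1  0  1  2  3  2  3  4  0  1  0  1  2  3  2
G_A(24) = 2.
Stack B, S = {1, 6, 7, 9}:
n : 0 1 2 3 4 5 6 7 8
G : 0 1 0 1 0 1 2 3 2
G_B(8) = 2.
Combined Grundy value = 2 ⊕ 2 = 0.
A winning move leaves total XOR = 0, i.e. changes one component's Grundy value g to g ⊕ X where X is the current total.
Stack A: target g' = 2⊕0 = 2, but every legal move changes the Grundy value (mex property), so 0 moves.
Stack B: target g' = 2⊕0 = 2, but every legal move changes the Grundy value (mex property), so 0 moves.

0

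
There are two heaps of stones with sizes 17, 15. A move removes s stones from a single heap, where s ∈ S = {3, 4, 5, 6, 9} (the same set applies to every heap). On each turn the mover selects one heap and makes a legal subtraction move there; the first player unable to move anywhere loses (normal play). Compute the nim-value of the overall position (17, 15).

All heaps use S = {3, 4, 5, 6, 9}:
G(0) = 0
G(1) = mex{} = 0
G(2) = mex{} = 0
G(3) = mex{0} = 1
G(4) = mex{0,0} = 1
G(5) = mex{0,0,0} = 1
G(6) = mex{1,0,0,0} = 2
G(7) = mex{1,1,0,0} = 2
G(8) = mex{1,1,1,0} = 2
G(9) = mex{2,1,1,1,0} = 3
G(10) = mex{2,2,1,1,0} = 3
G(11) = mex{2,2,2,1,0} = 3
G(12) = mex{3,2,2,2,1} = 0
G(13) = mex{3,3,2,2,1} = 0
G(14) = mex{3,3,3,2,1} = 0
G(15) = mex{0,3,3,3,2} = 1
G(16) = mex{0,0,3,3,2} = 1
G(17) = mex{0,0,0,3,2} = 1
Heap A: G(17) = 1.
Heap B: G(15) = 1.
Combined Grundy value = 1 ⊕ 1 = 0.

0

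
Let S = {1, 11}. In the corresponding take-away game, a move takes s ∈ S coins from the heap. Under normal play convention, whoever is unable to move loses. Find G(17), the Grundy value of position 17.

1

n :  0  1  2  3  4  5  6  7  8  9 10 11 12 13 14 15 16 17
G :  0  1  0  1  0  1  0  1  0  1  0  1  0  1  0  1  0  1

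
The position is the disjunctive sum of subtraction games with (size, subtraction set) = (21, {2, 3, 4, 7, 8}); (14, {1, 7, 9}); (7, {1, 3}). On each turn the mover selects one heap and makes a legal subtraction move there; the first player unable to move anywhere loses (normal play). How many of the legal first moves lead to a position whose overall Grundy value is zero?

Heap A, S = {2, 3, 4, 7, 8}:
G(0) = 0
G(1) = mex{} = 0
G(2) = mex{0} = 1
G(3) = mex{0,0} = 1
G(4) = mex{1,0,0} = 2
G(5) = mex{1,1,0} = 2
G(6) = mex{2,1,1} = 0
G(7) = mex{2,2,1,0} = 3
G(8) = mex{0,2,2,0,0} = 1
G(9) = mex{3,0,2,1,0} = 4
G(10) = mex{1,3,0,1,1} = 2
G(11) = mex{4,1,3,2,1} = 0
G(12) = mex{2,4,1,2,2} = 0
G(13) = mex{0,2,4,0,2} = 1
G(14) = mex{0,0,2,3,0} = 1
G(15) = mex{1,0,0,1,3} = 2
G(16) = mex{1,1,0,4,1} = 2
G(17) = mex{2,1,1,2,4} = 0
G(18) = mex{2,2,1,0,2} = 3
G(19) = mex{0,2,2,0,0} = 1
G(20) = mex{3,0,2,1,0} = 4
G(21) = mex{1,3,0,1,1} = 2
G_A(21) = 2.
Heap B, S = {1, 7, 9}:
G(0) = 0
G(1) = mex{0} = 1
G(2) = mex{1} = 0
G(3) = mex{0} = 1
G(4) = mex{1} = 0
G(5) = mex{0} = 1
G(6) = mex{1} = 0
G(7) = mex{0,0} = 1
G(8) = mex{1,1} = 0
G(9) = mex{0,0,0} = 1
G(10) = mex{1,1,1} = 0
G(11) = mex{0,0,0} = 1
G(12) = mex{1,1,1} = 0
G(13) = mex{0,0,0} = 1
G(14) = mex{1,1,1} = 0
G_B(14) = 0.
Heap C, S = {1, 3}:
n : 0 1 2 3 4 5 6 7
G : 0 1 0 1 0 1 0 1
G_C(7) = 1.
Combined Grundy value = 2 ⊕ 0 ⊕ 1 = 3.
A winning move leaves total XOR = 0, i.e. changes one component's Grundy value g to g ⊕ X where X is the current total.
Heap A: need g' = 2⊕3 = 1. Options: 21−2→G=1, 21−3→G=3, 21−4→G=0, 21−7→G=1, 21−8→G=1. Hits: 3.
Heap B: need g' = 0⊕3 = 3. Options: 14−1→G=1, 14−7→G=1, 14−9→G=1. Hits: 0.
Heap C: need g' = 1⊕3 = 2. Options: 7−1→G=0, 7−3→G=0. Hits: 0.

3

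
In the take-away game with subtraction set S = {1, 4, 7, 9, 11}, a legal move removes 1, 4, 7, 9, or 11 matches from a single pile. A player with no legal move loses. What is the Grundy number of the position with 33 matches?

3

n :  0  1  2  3  4  5  6  7  8  9 10 11 12 13 14 15 16 17 18 19 20 21 22 23 24 25 26 27 28 29 30 31 32 33
G :  0  1  0  1  2  0  1  2  0  1  0  1  2  3  4  3  4  2  0  1  0  1  2  0  1  2  0  1  0  1  2  3  4  3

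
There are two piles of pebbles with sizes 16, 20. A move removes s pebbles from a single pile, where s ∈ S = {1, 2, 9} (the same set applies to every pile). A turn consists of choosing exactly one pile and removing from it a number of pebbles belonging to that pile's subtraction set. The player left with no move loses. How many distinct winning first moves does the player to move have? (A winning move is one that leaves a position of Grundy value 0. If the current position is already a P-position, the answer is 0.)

0

All piles use S = {1, 2, 9}:
n :  0  1  2  3  4  5  6  7  8  9 10 11 12 13 14 15 16 17 18 19 20
G :  0  1  2  0  1  2  0  1  2  3  0  1  2  0  1  2  0  1  2  3  0
Pile A: G(16) = 0.
Pile B: G(20) = 0.
Combined Grundy value = 0 ⊕ 0 = 0.
A winning move leaves total XOR = 0, i.e. changes one component's Grundy value g to g ⊕ X where X is the current total.
Pile A: target g' = 0⊕0 = 0, but every legal move changes the Grundy value (mex property), so 0 moves.
Pile B: target g' = 0⊕0 = 0, but every legal move changes the Grundy value (mex property), so 0 moves.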